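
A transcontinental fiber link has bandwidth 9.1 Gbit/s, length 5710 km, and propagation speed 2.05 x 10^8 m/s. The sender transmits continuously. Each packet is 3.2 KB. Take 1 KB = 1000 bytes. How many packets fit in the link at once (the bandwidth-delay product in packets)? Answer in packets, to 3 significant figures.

9900 packets

Propagation delay = 5710000 / 2.05e+08 = 0.0278537 s.
BDP = R × t_prop = 9100000000 × 0.0278537 = 253468000 bits.
In packets of 25600 bits: 9900 packets.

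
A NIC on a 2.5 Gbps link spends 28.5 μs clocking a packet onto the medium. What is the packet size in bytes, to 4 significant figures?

8906 bytes

L = R × t_tx = 2500000000 b/s × 2.85e-05 s = 71250 bits.
In bytes: 71250 / 8 = 8906 bytes.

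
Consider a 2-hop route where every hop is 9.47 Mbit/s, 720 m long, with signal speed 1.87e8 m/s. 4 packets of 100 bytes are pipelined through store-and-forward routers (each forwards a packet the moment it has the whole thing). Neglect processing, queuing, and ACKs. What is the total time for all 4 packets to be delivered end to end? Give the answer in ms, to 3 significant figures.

Per-hop transmission t_tx = L/R = 800/9470000 = 0.0844773 ms.
Per-hop propagation t_prop = 720/187000000 = 0.00385027 ms.
Pipeline fill: first packet needs 2·t_tx to clear all hops; remaining 3 packets each add one t_tx.
Total = (2+4-1)·t_tx + 2·t_prop = 5·0.0844773 + 2·0.00385027 = 0.430 ms.

0.430 ms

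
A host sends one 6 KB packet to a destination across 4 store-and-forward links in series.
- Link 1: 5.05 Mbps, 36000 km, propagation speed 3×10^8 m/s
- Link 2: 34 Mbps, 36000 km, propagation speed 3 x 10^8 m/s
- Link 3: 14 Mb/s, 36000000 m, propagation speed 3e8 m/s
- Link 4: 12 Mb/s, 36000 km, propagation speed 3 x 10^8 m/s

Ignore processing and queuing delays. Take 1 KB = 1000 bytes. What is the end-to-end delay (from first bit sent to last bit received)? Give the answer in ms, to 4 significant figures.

498.3 ms

L = 48000 bits.
Transmission delays (L/R per hop): 9.50495, 1.41176, 3.42857, 4 ms; sum = 18.3453 ms.
Propagation delays (d/s per hop): 120, 120, 120, 120 ms; sum = 480 ms.
End-to-end = 498.3 ms.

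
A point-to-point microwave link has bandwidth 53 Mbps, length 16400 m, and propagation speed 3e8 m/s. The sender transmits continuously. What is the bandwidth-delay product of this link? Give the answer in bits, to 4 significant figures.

Propagation delay = 16400 / 300000000 = 5.46667e-05 s.
BDP = R × t_prop = 53000000 × 5.46667e-05 = 2897.33 bits.

2897 bits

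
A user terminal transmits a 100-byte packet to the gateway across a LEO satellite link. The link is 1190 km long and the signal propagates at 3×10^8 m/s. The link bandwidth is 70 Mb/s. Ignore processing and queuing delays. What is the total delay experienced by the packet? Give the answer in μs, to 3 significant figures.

L = 100 × 8 = 800 bits.
Transmission delay = L/R = 800 / 70000000 = 11.4286 μs.
Propagation delay = d/s = 1190000 m / 300000000 m/s = 3966.67 μs.
Total = 3980 μs.

3980 μs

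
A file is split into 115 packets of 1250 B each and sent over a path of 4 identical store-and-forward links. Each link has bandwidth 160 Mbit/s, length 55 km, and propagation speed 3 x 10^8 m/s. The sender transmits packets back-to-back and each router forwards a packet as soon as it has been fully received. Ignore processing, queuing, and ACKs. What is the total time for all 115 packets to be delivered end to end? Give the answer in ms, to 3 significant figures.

8.11 ms

Per-hop transmission t_tx = L/R = 10000/160000000 = 0.0625 ms.
Per-hop propagation t_prop = 55000/300000000 = 0.183333 ms.
Pipeline fill: first packet needs 4·t_tx to clear all hops; remaining 114 packets each add one t_tx.
Total = (4+115-1)·t_tx + 4·t_prop = 118·0.0625 + 4·0.183333 = 8.11 ms.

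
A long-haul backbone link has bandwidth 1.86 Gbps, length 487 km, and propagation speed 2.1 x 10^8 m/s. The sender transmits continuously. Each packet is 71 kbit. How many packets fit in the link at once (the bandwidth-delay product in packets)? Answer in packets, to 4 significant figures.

60.75 packets

Propagation delay = 487000 / 210000000 = 0.00231905 s.
BDP = R × t_prop = 1860000000 × 0.00231905 = 4313430 bits.
In packets of 71000 bits: 60.75 packets.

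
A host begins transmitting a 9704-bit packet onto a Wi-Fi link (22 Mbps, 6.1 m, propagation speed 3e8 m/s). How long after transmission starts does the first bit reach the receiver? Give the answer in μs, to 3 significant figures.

First bit experiences only propagation delay: d/s = 6.1/300000000 = 0.0203 μs.

0.0203 μs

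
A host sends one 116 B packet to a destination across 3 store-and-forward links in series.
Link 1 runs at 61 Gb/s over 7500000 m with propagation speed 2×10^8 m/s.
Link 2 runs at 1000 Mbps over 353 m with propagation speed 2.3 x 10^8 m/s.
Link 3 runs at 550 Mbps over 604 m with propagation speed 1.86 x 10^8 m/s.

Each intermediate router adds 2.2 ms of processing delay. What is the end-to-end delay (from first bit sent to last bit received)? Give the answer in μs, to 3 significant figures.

L = 116 × 8 = 928 bits.
Transmission delays (L/R per hop): 0.0152131, 0.928, 1.68727 μs; sum = 2.63049 μs.
Propagation delays (d/s per hop): 37500, 1.53478, 3.24731 μs; sum = 37504.8 μs.
Processing at 2 router(s): 2 × 2.2 ms = 4400 μs.
End-to-end = 41900 μs.

41900 μs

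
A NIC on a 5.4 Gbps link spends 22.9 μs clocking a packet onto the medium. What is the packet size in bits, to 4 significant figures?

123700 bits

L = R × t_tx = 5400000000 b/s × 2.29e-05 s = 123660 bits.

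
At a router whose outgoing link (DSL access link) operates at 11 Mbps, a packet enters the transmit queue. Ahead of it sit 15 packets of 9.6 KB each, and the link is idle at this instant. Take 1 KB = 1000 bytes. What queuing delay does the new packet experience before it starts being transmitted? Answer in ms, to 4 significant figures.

Each queued packet: L/R = 76800/11000000 = 6.98182 ms.
15 queued → 104.727 ms.
Queuing delay = 104.7 ms.

104.7 ms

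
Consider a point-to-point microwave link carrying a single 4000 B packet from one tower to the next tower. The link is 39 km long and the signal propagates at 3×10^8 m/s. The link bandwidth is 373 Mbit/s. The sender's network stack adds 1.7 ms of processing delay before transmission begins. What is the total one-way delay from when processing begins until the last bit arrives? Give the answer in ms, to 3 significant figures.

1.92 ms

L = 4000 × 8 = 32000 bits.
Transmission delay = L/R = 32000 / 373000000 = 0.0857909 ms.
Propagation delay = d/s = 39000 m / 300000000 m/s = 0.13 ms.
Plus processing delay 1.7 ms = 1.7 ms.
Total = 1.92 ms.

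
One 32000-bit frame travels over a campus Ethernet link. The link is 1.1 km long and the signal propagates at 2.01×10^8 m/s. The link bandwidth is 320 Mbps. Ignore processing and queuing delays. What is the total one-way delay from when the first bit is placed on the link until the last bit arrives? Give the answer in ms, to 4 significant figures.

0.1055 ms

Transmission delay = L/R = 32000 / 320000000 = 0.1 ms.
Propagation delay = d/s = 1100 m / 2.01e+08 m/s = 0.00547264 ms.
Total = 0.1055 ms.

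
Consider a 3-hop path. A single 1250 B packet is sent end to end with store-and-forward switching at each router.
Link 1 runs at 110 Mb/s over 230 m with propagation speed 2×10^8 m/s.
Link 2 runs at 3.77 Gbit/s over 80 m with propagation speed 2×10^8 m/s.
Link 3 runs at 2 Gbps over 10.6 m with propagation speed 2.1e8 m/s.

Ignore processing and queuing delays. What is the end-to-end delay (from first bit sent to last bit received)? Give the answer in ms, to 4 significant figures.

0.1002 ms

L = 1250 × 8 = 10000 bits.
Transmission delays (L/R per hop): 0.0909091, 0.00265252, 0.005 ms; sum = 0.0985616 ms.
Propagation delays (d/s per hop): 0.00115, 0.0004, 5.04762e-05 ms; sum = 0.00160048 ms.
End-to-end = 0.1002 ms.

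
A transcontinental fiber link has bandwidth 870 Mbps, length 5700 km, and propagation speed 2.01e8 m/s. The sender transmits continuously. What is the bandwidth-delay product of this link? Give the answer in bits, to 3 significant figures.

24700000 bits

Propagation delay = 5700000 / 2.01e+08 = 0.0283582 s.
BDP = R × t_prop = 870000000 × 0.0283582 = 24671600 bits.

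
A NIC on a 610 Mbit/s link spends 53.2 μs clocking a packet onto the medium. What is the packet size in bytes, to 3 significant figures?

4060 bytes

L = R × t_tx = 610000000 b/s × 5.32e-05 s = 32452 bits.
In bytes: 32452 / 8 = 4060 bytes.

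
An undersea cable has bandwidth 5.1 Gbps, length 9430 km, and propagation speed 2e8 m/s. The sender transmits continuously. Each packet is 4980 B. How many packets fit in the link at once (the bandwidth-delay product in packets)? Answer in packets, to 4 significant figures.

6036 packets

Propagation delay = 9430000 / 200000000 = 0.04715 s.
BDP = R × t_prop = 5100000000 × 0.04715 = 240465000 bits.
In packets of 39840 bits: 6036 packets.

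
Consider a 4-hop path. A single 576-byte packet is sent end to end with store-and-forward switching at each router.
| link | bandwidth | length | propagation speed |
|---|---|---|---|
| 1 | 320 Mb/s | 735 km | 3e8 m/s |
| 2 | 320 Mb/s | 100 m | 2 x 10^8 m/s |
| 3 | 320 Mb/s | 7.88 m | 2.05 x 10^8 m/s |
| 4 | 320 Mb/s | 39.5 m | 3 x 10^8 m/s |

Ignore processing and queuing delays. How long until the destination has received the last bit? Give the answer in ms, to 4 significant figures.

L = 576 × 8 = 4608 bits.
Transmission delay per hop = L/R = 4608/320000000 = 0.0144 ms; 4 hops → 0.0576 ms.
Propagation delays (d/s per hop): 2.45, 0.0005, 3.8439e-05, 0.000131667 ms; sum = 2.45067 ms.
End-to-end = 2.508 ms.

2.508 ms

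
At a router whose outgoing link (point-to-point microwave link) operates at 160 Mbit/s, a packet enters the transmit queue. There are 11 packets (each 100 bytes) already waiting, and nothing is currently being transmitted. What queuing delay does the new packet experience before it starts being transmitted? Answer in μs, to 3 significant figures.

55.0 μs

Each queued packet: L/R = 800/160000000 = 5 μs.
11 queued → 55 μs.
Queuing delay = 55.0 μs.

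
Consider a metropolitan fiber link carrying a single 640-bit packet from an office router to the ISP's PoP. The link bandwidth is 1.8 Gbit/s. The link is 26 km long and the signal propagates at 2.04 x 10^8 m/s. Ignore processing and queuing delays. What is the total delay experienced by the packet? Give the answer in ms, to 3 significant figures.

0.128 ms

Transmission delay = L/R = 640 / 1800000000 = 0.000355556 ms.
Propagation delay = d/s = 26000 m / 204000000 m/s = 0.127451 ms.
Total = 0.128 ms.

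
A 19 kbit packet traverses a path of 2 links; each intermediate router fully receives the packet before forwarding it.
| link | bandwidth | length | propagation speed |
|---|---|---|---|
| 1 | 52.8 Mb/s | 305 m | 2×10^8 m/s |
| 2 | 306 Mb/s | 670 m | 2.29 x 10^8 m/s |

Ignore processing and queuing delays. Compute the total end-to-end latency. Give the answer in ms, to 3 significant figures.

0.426 ms

L = 19000 bits.
Transmission delays (L/R per hop): 0.359848, 0.0620915 ms; sum = 0.42194 ms.
Propagation delays (d/s per hop): 0.001525, 0.00292576 ms; sum = 0.00445076 ms.
End-to-end = 0.426 ms.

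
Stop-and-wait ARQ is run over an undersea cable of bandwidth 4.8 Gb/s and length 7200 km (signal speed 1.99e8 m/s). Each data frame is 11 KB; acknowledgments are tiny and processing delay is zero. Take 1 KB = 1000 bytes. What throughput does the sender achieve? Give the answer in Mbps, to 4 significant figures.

1.216 Mbps

t_tx = L/R = 88000/4800000000 = 1.83333e-05 s.
t_prop = 7200000/199000000 = 0.0361809 s; RTT = 0.0723618 s.
Cycle = t_tx + RTT = 0.0723801 s.
Throughput = L / cycle = 88000 / 0.0723801 = 1.216 Mbps.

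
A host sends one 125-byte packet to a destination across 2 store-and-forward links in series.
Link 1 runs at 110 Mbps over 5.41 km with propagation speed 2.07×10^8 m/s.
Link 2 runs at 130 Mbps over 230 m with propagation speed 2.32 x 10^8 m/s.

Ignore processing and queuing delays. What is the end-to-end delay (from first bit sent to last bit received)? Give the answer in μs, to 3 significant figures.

43.9 μs

L = 125 × 8 = 1000 bits.
Transmission delays (L/R per hop): 9.09091, 7.69231 μs; sum = 16.7832 μs.
Propagation delays (d/s per hop): 26.1353, 0.991379 μs; sum = 27.1266 μs.
End-to-end = 43.9 μs.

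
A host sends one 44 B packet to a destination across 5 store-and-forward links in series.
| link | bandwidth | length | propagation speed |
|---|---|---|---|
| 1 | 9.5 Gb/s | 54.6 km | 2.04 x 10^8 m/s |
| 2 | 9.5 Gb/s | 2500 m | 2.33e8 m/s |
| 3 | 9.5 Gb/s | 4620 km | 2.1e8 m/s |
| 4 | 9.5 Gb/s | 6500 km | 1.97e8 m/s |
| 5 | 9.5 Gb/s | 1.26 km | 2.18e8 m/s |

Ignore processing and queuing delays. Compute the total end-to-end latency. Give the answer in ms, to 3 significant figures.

55.3 ms

L = 44 × 8 = 352 bits.
Transmission delay per hop = L/R = 352/9500000000 = 3.70526e-05 ms; 5 hops → 0.000185263 ms.
Propagation delays (d/s per hop): 0.267647, 0.0107296, 22, 32.9949, 0.00577982 ms; sum = 55.2791 ms.
End-to-end = 55.3 ms.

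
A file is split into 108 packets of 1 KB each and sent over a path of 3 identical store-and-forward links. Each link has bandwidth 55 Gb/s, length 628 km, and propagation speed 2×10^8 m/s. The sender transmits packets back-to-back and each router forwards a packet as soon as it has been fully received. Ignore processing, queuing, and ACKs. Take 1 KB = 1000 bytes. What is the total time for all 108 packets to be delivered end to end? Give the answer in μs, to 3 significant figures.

9440 μs

Per-hop transmission t_tx = L/R = 8000/55000000000 = 0.145455 μs.
Per-hop propagation t_prop = 628000/200000000 = 3140 μs.
Pipeline fill: first packet needs 3·t_tx to clear all hops; remaining 107 packets each add one t_tx.
Total = (3+108-1)·t_tx + 3·t_prop = 110·0.145455 + 3·3140 = 9440 μs.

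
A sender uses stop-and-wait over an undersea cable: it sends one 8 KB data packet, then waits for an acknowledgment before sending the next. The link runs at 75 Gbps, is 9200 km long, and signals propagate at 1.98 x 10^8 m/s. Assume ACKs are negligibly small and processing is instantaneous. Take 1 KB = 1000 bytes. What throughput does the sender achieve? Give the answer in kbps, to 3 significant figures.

t_tx = L/R = 64000/75000000000 = 8.53333e-07 s.
t_prop = 9200000/198000000 = 0.0464646 s; RTT = 0.0929293 s.
Cycle = t_tx + RTT = 0.0929301 s.
Throughput = L / cycle = 64000 / 0.0929301 = 689 kbps.

689 kbps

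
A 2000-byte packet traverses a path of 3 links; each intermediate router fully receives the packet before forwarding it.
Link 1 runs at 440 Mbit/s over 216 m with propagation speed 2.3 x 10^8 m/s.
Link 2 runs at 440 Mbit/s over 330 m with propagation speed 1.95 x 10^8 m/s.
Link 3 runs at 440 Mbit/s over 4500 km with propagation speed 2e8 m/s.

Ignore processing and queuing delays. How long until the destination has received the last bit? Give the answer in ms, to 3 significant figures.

L = 2000 × 8 = 16000 bits.
Transmission delay per hop = L/R = 16000/440000000 = 0.0363636 ms; 3 hops → 0.109091 ms.
Propagation delays (d/s per hop): 0.00093913, 0.00169231, 22.5 ms; sum = 22.5026 ms.
End-to-end = 22.6 ms.

22.6 ms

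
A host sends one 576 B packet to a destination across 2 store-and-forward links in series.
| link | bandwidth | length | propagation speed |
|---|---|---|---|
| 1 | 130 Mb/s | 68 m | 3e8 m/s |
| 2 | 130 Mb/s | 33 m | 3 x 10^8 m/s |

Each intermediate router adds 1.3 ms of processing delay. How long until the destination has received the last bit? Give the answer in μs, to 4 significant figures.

L = 576 × 8 = 4608 bits.
Transmission delay per hop = L/R = 4608/130000000 = 35.4462 μs; 2 hops → 70.8923 μs.
Propagation delays (d/s per hop): 0.226667, 0.11 μs; sum = 0.336667 μs.
Processing at 1 router(s): 1 × 1.3 ms = 1300 μs.
End-to-end = 1371 μs.

1371 μs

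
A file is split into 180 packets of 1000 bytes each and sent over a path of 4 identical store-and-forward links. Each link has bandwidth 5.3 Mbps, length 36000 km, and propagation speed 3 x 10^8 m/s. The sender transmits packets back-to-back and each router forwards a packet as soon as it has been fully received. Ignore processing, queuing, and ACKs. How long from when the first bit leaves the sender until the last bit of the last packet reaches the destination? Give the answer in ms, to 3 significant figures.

756 ms

Per-hop transmission t_tx = L/R = 8000/5300000 = 1.50943 ms.
Per-hop propagation t_prop = 36000000/300000000 = 120 ms.
Pipeline fill: first packet needs 4·t_tx to clear all hops; remaining 179 packets each add one t_tx.
Total = (4+180-1)·t_tx + 4·t_prop = 183·1.50943 + 4·120 = 756 ms.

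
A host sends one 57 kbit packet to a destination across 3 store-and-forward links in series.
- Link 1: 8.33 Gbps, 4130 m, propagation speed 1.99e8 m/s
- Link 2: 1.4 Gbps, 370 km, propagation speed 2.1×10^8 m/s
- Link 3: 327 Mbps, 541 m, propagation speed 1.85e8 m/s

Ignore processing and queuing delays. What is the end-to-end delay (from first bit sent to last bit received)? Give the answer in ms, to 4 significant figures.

L = 57000 bits.
Transmission delays (L/R per hop): 0.00684274, 0.0407143, 0.174312 ms; sum = 0.221869 ms.
Propagation delays (d/s per hop): 0.0207538, 1.7619, 0.00292432 ms; sum = 1.78558 ms.
End-to-end = 2.007 ms.

2.007 ms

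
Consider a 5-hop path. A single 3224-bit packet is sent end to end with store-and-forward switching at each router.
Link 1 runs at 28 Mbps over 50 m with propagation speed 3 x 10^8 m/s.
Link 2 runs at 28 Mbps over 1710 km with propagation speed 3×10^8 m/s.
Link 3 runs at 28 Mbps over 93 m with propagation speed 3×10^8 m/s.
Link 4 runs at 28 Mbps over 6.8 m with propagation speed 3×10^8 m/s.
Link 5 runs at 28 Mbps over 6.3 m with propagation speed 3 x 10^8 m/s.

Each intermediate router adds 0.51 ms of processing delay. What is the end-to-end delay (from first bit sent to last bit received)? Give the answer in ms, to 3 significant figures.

Transmission delay per hop = L/R = 3224/28000000 = 0.115143 ms; 5 hops → 0.575714 ms.
Propagation delays (d/s per hop): 0.000166667, 5.7, 0.00031, 2.26667e-05, 2.1e-05 ms; sum = 5.70052 ms.
Processing at 4 router(s): 4 × 0.51 ms = 2.04 ms.
End-to-end = 8.32 ms.

8.32 ms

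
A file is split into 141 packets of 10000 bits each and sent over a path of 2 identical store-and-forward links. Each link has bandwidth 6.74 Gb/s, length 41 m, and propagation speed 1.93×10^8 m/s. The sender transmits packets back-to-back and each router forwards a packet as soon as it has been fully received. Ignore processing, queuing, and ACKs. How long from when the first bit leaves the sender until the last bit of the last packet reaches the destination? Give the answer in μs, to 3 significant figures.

Per-hop transmission t_tx = L/R = 10000/6740000000 = 1.48368 μs.
Per-hop propagation t_prop = 41/193000000 = 0.212435 μs.
Pipeline fill: first packet needs 2·t_tx to clear all hops; remaining 140 packets each add one t_tx.
Total = (2+141-1)·t_tx + 2·t_prop = 142·1.48368 + 2·0.212435 = 211 μs.

211 μs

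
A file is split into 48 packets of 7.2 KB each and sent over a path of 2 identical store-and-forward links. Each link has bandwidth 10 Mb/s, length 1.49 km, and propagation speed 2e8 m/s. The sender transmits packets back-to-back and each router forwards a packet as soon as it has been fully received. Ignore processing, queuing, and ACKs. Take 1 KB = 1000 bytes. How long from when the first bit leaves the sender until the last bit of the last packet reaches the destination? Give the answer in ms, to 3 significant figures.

282 ms

Per-hop transmission t_tx = L/R = 57600/10000000 = 5.76 ms.
Per-hop propagation t_prop = 1490/200000000 = 0.00745 ms.
Pipeline fill: first packet needs 2·t_tx to clear all hops; remaining 47 packets each add one t_tx.
Total = (2+48-1)·t_tx + 2·t_prop = 49·5.76 + 2·0.00745 = 282 ms.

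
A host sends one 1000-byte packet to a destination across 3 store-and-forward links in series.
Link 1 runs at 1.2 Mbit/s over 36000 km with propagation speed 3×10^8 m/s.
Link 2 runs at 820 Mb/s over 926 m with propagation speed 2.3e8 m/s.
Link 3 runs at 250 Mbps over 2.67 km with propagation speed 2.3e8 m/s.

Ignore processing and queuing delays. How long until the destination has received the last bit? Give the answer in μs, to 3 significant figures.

127000 μs

L = 1000 × 8 = 8000 bits.
Transmission delays (L/R per hop): 6666.67, 9.7561, 32 μs; sum = 6708.42 μs.
Propagation delays (d/s per hop): 120000, 4.02609, 11.6087 μs; sum = 120016 μs.
End-to-end = 127000 μs.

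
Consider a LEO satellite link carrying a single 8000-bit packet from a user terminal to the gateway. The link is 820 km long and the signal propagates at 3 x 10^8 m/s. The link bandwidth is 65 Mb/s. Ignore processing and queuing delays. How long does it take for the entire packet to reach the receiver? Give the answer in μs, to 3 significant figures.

Transmission delay = L/R = 8000 / 65000000 = 123.077 μs.
Propagation delay = d/s = 820000 m / 300000000 m/s = 2733.33 μs.
Total = 2860 μs.

2860 μs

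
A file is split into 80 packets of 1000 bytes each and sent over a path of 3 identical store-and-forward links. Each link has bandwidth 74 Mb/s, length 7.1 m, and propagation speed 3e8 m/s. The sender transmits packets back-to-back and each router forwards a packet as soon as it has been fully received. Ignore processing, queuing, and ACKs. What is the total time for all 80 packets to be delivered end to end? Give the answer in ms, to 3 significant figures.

8.86 ms

Per-hop transmission t_tx = L/R = 8000/74000000 = 0.108108 ms.
Per-hop propagation t_prop = 7.1/300000000 = 2.36667e-05 ms.
Pipeline fill: first packet needs 3·t_tx to clear all hops; remaining 79 packets each add one t_tx.
Total = (3+80-1)·t_tx + 3·t_prop = 82·0.108108 + 3·2.36667e-05 = 8.86 ms.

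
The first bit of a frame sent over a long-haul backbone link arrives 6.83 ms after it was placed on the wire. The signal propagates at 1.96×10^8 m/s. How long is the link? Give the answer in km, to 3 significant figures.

1340 km

d = s × t_prop = 196000000 × 0.00683 = 1340 km.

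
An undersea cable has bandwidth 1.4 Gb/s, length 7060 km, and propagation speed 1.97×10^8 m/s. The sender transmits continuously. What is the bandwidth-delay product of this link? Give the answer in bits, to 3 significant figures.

50200000 bits

Propagation delay = 7060000 / 197000000 = 0.0358376 s.
BDP = R × t_prop = 1400000000 × 0.0358376 = 50172600 bits.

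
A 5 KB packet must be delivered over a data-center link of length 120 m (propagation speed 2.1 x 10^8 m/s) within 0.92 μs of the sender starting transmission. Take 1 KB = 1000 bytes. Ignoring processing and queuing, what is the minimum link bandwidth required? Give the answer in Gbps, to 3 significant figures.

L = 40000 bits.
Propagation delay = 120 / 210000000 = 0.571429 μs.
Transmission budget = 0.92 − 0.571429 = 0.348571 μs.
R ≥ L / t_tx = 40000 bits / 3.48571e-07 s = 115 Gbps.

115 Gbps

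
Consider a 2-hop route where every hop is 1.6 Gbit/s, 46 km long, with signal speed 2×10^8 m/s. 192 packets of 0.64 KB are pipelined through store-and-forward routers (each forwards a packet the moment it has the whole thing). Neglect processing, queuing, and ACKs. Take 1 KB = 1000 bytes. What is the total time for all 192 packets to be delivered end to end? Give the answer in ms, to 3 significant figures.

Per-hop transmission t_tx = L/R = 5120/1600000000 = 0.0032 ms.
Per-hop propagation t_prop = 46000/200000000 = 0.23 ms.
Pipeline fill: first packet needs 2·t_tx to clear all hops; remaining 191 packets each add one t_tx.
Total = (2+192-1)·t_tx + 2·t_prop = 193·0.0032 + 2·0.23 = 1.08 ms.

1.08 ms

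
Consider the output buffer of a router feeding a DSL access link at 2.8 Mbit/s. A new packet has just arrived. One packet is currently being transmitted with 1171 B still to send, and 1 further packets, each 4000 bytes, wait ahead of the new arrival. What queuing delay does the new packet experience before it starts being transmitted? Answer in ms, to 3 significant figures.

Each queued packet: L/R = 32000/2800000 = 11.4286 ms.
1 queued → 11.4286 ms.
Plus remaining 9368 bits of current packet: 3.34571 ms.
Queuing delay = 14.8 ms.

14.8 ms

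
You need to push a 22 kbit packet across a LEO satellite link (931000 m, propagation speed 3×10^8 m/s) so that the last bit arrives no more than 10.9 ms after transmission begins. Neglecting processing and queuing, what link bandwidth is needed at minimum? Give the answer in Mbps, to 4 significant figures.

Propagation delay = 931000 / 300000000 = 3.10333 ms.
Transmission budget = 10.9 − 3.10333 = 7.79667 ms.
R ≥ L / t_tx = 22000 bits / 0.00779667 s = 2.822 Mbps.

2.822 Mbps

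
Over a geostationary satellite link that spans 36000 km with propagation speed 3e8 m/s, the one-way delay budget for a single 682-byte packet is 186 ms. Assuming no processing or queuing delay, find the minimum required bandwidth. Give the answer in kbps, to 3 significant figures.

L = 5456 bits.
Propagation delay = 36000000 / 300000000 = 120 ms.
Transmission budget = 186 − 120 = 66 ms.
R ≥ L / t_tx = 5456 bits / 0.066 s = 82.7 kbps.

82.7 kbps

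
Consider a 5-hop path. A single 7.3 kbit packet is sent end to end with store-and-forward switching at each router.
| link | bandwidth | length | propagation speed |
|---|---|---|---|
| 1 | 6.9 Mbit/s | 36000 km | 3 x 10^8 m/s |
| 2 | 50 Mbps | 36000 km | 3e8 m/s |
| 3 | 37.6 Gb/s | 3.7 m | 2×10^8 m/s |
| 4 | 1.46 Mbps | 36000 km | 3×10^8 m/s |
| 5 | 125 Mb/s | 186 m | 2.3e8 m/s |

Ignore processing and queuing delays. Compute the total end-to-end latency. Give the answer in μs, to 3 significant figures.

L = 7300 bits.
Transmission delays (L/R per hop): 1057.97, 146, 0.194149, 5000, 58.4 μs; sum = 6262.57 μs.
Propagation delays (d/s per hop): 120000, 120000, 0.0185, 120000, 0.808696 μs; sum = 360001 μs.
End-to-end = 366000 μs.

366000 μs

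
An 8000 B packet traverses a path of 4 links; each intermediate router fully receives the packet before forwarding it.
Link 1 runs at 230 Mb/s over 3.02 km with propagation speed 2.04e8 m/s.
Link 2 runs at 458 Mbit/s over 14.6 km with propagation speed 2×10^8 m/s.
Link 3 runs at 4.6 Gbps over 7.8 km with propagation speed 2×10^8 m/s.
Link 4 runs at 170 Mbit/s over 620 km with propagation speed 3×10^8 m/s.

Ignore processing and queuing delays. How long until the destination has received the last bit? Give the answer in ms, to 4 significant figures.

3.002 ms

L = 8000 × 8 = 64000 bits.
Transmission delays (L/R per hop): 0.278261, 0.139738, 0.013913, 0.376471 ms; sum = 0.808382 ms.
Propagation delays (d/s per hop): 0.0148039, 0.073, 0.039, 2.06667 ms; sum = 2.19347 ms.
End-to-end = 3.002 ms.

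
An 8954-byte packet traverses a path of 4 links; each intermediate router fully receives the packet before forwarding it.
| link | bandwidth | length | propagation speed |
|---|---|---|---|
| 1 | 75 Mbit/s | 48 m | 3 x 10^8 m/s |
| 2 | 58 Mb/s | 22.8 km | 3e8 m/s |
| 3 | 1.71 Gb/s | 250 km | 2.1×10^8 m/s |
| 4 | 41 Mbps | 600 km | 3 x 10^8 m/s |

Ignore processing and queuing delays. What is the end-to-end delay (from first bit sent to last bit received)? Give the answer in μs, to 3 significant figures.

L = 8954 × 8 = 71632 bits.
Transmission delays (L/R per hop): 955.093, 1235.03, 41.8901, 1747.12 μs; sum = 3979.14 μs.
Propagation delays (d/s per hop): 0.16, 76, 1190.48, 2000 μs; sum = 3266.64 μs.
End-to-end = 7250 μs.

7250 μs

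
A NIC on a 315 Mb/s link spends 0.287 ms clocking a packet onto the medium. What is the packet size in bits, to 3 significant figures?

90400 bits

L = R × t_tx = 315000000 b/s × 0.000287 s = 90405 bits.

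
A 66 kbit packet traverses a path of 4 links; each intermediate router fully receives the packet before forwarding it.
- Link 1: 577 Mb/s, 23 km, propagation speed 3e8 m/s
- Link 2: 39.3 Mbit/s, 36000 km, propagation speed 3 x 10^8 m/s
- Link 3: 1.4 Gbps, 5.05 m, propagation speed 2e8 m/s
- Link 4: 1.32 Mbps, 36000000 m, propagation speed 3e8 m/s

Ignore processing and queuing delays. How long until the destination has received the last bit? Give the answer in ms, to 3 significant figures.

292 ms

L = 66000 bits.
Transmission delays (L/R per hop): 0.114385, 1.67939, 0.0471429, 50 ms; sum = 51.8409 ms.
Propagation delays (d/s per hop): 0.0766667, 120, 2.525e-05, 120 ms; sum = 240.077 ms.
End-to-end = 292 ms.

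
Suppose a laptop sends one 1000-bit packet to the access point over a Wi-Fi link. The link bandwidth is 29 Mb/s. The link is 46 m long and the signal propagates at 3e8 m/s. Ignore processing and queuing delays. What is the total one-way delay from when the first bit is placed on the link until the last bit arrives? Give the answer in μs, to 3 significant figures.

34.6 μs

Transmission delay = L/R = 1000 / 29000000 = 34.4828 μs.
Propagation delay = d/s = 46 m / 300000000 m/s = 0.153333 μs.
Total = 34.6 μs.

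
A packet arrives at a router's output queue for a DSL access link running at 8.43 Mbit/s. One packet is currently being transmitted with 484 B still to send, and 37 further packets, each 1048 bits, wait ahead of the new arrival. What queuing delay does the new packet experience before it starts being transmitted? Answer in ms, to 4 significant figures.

5.059 ms

Each queued packet: L/R = 1048/8430000 = 0.124318 ms.
37 queued → 4.59976 ms.
Plus remaining 3872 bits of current packet: 0.459312 ms.
Queuing delay = 5.059 ms.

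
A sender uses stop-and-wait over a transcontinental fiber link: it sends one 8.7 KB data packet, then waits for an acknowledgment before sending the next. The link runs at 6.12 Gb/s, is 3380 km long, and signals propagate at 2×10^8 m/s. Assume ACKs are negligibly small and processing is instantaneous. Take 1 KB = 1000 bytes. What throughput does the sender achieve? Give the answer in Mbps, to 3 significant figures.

2.06 Mbps

t_tx = L/R = 69600/6120000000 = 1.13725e-05 s.
t_prop = 3380000/200000000 = 0.0169 s; RTT = 0.0338 s.
Cycle = t_tx + RTT = 0.0338114 s.
Throughput = L / cycle = 69600 / 0.0338114 = 2.06 Mbps.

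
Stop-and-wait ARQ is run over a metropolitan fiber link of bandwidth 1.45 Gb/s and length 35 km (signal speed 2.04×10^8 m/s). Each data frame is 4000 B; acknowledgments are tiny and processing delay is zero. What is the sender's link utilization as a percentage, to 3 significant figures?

6.04 %

t_tx = L/R = 32000/1450000000 = 2.2069e-05 s.
t_prop = 35000/204000000 = 0.000171569 s; RTT = 0.000343137 s.
Cycle = t_tx + RTT = 0.000365206 s.
Utilization = t_tx / cycle = 2.2069e-05/0.000365206 = 6.04 %.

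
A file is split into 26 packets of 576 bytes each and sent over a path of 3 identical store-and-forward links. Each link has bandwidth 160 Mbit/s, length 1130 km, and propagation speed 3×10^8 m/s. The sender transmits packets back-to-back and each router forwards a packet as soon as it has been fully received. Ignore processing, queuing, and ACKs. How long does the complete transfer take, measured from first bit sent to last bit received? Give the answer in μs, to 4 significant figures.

Per-hop transmission t_tx = L/R = 4608/160000000 = 28.8 μs.
Per-hop propagation t_prop = 1130000/300000000 = 3766.67 μs.
Pipeline fill: first packet needs 3·t_tx to clear all hops; remaining 25 packets each add one t_tx.
Total = (3+26-1)·t_tx + 3·t_prop = 28·28.8 + 3·3766.67 = 12110 μs.

12110 μs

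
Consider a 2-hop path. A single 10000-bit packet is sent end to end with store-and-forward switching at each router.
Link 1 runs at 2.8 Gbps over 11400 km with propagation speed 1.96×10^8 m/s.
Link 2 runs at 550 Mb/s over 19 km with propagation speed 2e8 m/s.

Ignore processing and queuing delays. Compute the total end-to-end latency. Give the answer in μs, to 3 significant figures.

Transmission delays (L/R per hop): 3.57143, 18.1818 μs; sum = 21.7532 μs.
Propagation delays (d/s per hop): 58163.3, 95 μs; sum = 58258.3 μs.
End-to-end = 58300 μs.

58300 μs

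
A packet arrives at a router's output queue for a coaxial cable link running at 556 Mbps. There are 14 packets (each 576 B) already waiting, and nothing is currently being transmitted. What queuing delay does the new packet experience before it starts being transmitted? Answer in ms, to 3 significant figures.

Each queued packet: L/R = 4608/556000000 = 0.00828777 ms.
14 queued → 0.116029 ms.
Queuing delay = 0.116 ms.

0.116 ms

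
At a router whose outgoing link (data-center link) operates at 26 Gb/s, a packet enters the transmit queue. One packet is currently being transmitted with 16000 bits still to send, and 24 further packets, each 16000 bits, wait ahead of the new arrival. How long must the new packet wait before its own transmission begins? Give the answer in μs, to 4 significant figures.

Each queued packet: L/R = 16000/26000000000 = 0.615385 μs.
24 queued → 14.7692 μs.
Plus remaining 16000 bits of current packet: 0.615385 μs.
Queuing delay = 15.38 μs.

15.38 μs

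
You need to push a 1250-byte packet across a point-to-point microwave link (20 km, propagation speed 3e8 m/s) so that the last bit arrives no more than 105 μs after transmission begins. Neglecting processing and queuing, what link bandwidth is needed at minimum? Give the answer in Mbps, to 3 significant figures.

L = 10000 bits.
Propagation delay = 20000 / 300000000 = 66.6667 μs.
Transmission budget = 105 − 66.6667 = 38.3333 μs.
R ≥ L / t_tx = 10000 bits / 3.83333e-05 s = 261 Mbps.

261 Mbps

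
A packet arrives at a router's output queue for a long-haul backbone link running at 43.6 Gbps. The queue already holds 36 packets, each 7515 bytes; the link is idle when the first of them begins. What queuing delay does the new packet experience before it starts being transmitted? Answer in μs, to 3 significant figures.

Each queued packet: L/R = 60120/43600000000 = 1.3789 μs.
36 queued → 49.6404 μs.
Queuing delay = 49.6 μs.

49.6 μs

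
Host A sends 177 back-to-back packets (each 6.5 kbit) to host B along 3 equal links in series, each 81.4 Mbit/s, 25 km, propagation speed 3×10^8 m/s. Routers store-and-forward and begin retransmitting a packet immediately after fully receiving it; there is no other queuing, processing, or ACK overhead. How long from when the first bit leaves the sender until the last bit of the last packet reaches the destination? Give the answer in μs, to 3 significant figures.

Per-hop transmission t_tx = L/R = 6500/81400000 = 79.8526 μs.
Per-hop propagation t_prop = 25000/300000000 = 83.3333 μs.
Pipeline fill: first packet needs 3·t_tx to clear all hops; remaining 176 packets each add one t_tx.
Total = (3+177-1)·t_tx + 3·t_prop = 179·79.8526 + 3·83.3333 = 14500 μs.

14500 μs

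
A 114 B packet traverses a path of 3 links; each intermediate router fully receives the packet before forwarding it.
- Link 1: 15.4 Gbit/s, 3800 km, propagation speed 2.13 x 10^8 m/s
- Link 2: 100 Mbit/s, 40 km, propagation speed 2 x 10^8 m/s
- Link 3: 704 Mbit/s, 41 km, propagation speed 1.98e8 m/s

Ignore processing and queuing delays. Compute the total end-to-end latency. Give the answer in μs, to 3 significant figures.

L = 114 × 8 = 912 bits.
Transmission delays (L/R per hop): 0.0592208, 9.12, 1.29545 μs; sum = 10.4747 μs.
Propagation delays (d/s per hop): 17840.4, 200, 207.071 μs; sum = 18247.4 μs.
End-to-end = 18300 μs.

18300 μs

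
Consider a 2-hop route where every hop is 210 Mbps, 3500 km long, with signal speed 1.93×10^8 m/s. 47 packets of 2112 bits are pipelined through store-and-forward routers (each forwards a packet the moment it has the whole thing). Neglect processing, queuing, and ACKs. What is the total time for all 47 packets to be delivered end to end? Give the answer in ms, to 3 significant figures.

36.8 ms

Per-hop transmission t_tx = L/R = 2112/210000000 = 0.0100571 ms.
Per-hop propagation t_prop = 3500000/193000000 = 18.1347 ms.
Pipeline fill: first packet needs 2·t_tx to clear all hops; remaining 46 packets each add one t_tx.
Total = (2+47-1)·t_tx + 2·t_prop = 48·0.0100571 + 2·18.1347 = 36.8 ms.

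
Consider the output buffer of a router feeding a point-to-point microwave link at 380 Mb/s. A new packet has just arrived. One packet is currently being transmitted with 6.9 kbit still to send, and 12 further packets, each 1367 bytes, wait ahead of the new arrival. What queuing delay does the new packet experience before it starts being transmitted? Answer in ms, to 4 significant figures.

Each queued packet: L/R = 10936/380000000 = 0.0287789 ms.
12 queued → 0.345347 ms.
Plus remaining 6900 bits of current packet: 0.0181579 ms.
Queuing delay = 0.3635 ms.

0.3635 ms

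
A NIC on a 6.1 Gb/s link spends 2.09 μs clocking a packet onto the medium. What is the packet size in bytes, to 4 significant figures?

1594 bytes

L = R × t_tx = 6100000000 b/s × 2.09e-06 s = 12749 bits.
In bytes: 12749 / 8 = 1594 bytes.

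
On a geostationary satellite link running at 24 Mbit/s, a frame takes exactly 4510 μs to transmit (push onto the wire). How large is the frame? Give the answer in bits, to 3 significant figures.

108000 bits

L = R × t_tx = 24000000 b/s × 0.00451 s = 108240 bits.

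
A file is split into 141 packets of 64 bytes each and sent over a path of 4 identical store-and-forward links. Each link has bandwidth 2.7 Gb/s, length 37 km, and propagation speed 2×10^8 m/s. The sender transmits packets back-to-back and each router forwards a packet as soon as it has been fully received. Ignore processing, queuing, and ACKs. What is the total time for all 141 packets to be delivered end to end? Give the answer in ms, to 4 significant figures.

Per-hop transmission t_tx = L/R = 512/2700000000 = 0.00018963 ms.
Per-hop propagation t_prop = 37000/200000000 = 0.185 ms.
Pipeline fill: first packet needs 4·t_tx to clear all hops; remaining 140 packets each add one t_tx.
Total = (4+141-1)·t_tx + 4·t_prop = 144·0.00018963 + 4·0.185 = 0.7673 ms.

0.7673 ms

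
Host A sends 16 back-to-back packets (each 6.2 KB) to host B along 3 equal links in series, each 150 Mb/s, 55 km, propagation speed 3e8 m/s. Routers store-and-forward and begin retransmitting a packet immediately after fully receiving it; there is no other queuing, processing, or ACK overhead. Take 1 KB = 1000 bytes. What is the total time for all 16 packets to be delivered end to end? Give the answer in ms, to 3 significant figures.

Per-hop transmission t_tx = L/R = 49600/150000000 = 0.330667 ms.
Per-hop propagation t_prop = 55000/300000000 = 0.183333 ms.
Pipeline fill: first packet needs 3·t_tx to clear all hops; remaining 15 packets each add one t_tx.
Total = (3+16-1)·t_tx + 3·t_prop = 18·0.330667 + 3·0.183333 = 6.50 ms.

6.50 ms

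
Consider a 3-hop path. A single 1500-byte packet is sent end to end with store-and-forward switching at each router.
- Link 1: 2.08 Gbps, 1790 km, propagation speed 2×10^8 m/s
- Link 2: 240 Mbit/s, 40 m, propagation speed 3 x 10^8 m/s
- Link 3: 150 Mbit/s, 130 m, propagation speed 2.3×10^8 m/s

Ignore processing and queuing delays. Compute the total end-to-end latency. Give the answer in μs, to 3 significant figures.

L = 1500 × 8 = 12000 bits.
Transmission delays (L/R per hop): 5.76923, 50, 80 μs; sum = 135.769 μs.
Propagation delays (d/s per hop): 8950, 0.133333, 0.565217 μs; sum = 8950.7 μs.
End-to-end = 9090 μs.

9090 μs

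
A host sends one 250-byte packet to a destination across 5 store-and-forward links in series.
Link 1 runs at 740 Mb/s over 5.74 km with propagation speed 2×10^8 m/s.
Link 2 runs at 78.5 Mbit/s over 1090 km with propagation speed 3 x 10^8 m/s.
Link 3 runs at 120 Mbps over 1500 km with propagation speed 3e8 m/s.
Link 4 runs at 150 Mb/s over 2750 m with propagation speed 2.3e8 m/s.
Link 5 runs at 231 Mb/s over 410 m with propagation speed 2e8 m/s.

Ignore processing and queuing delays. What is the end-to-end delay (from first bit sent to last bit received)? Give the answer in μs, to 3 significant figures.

8740 μs

L = 250 × 8 = 2000 bits.
Transmission delays (L/R per hop): 2.7027, 25.4777, 16.6667, 13.3333, 8.65801 μs; sum = 66.8384 μs.
Propagation delays (d/s per hop): 28.7, 3633.33, 5000, 11.9565, 2.05 μs; sum = 8676.04 μs.
End-to-end = 8740 μs.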